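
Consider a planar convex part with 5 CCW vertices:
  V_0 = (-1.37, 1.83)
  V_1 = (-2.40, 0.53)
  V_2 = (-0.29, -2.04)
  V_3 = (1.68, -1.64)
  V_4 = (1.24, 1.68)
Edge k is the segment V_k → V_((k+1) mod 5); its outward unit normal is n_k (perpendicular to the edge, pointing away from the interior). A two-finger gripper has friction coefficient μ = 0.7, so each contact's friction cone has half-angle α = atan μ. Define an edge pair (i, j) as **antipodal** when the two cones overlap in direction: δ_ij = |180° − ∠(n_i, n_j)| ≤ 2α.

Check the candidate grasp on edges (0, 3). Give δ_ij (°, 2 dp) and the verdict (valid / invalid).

δ = 45.94°, valid

α = atan 0.7 = 34.99°;  2α = 69.98°
edge 0: e_0 = (-1.03, -1.30);  n_0 = (-0.7838, +0.6210)
edge 3: e_3 = (-0.44, +3.32);  n_3 = (+0.9913, +0.1314)
∠(n_0, n_3) = 134.06°
δ = |180° − 134.06°| = 45.94°
45.94° ≤ 2α = 69.98°  →  valid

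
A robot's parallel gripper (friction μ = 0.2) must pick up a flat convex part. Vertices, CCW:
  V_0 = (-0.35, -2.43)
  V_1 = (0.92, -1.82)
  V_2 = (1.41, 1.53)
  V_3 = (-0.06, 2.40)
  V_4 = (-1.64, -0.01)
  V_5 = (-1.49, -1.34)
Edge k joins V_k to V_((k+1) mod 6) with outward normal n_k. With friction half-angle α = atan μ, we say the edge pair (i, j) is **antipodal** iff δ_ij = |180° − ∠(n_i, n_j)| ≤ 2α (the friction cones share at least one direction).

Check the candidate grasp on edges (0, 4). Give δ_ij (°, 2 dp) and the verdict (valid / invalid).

α = atan 0.2 = 11.31°;  2α = 22.62°
edge 0: e_0 = (+1.27, +0.61);  n_0 = (+0.4330, -0.9014)
edge 4: e_4 = (+0.15, -1.33);  n_4 = (-0.9937, -0.1121)
∠(n_0, n_4) = 109.22°
δ = |180° − 109.22°| = 70.78°
70.78° > 2α = 22.62°  →  invalid

δ = 70.78°, invalid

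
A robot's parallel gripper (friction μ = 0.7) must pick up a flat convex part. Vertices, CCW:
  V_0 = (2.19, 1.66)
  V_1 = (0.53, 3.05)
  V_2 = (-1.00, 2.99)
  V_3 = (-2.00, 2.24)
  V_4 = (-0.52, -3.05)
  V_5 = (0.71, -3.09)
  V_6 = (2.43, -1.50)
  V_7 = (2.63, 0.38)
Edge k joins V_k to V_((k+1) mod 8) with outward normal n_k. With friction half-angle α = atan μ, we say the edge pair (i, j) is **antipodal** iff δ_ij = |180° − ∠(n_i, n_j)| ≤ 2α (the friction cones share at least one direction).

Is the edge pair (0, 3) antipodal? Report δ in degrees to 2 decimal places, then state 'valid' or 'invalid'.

δ = 34.43°, valid

α = atan 0.7 = 34.99°;  2α = 69.98°
edge 0: e_0 = (-1.66, +1.39);  n_0 = (+0.6420, +0.7667)
edge 3: e_3 = (+1.48, -5.29);  n_3 = (-0.9630, -0.2694)
∠(n_0, n_3) = 145.57°
δ = |180° − 145.57°| = 34.43°
34.43° ≤ 2α = 69.98°  →  valid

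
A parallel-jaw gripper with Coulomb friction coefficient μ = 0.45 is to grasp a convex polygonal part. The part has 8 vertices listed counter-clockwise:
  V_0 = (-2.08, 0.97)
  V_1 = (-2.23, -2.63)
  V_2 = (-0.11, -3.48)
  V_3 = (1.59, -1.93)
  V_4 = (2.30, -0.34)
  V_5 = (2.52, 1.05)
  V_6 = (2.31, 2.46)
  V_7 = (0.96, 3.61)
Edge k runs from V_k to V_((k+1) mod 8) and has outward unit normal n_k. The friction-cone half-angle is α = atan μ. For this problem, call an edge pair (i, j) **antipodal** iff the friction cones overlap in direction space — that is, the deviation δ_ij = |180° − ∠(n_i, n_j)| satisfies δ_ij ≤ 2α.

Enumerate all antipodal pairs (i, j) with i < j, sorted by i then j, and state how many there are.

α = atan 0.45 = 24.23°;  2α = 48.46°
n_0 = (-0.9991, +0.0416)
n_1 = (-0.3721, -0.9282)
n_2 = (+0.6738, -0.7390)
n_3 = (+0.9131, -0.4077)
n_4 = (+0.9877, -0.1563)
n_5 = (+0.9891, +0.1473)
n_6 = (+0.6485, +0.7612)
n_7 = (-0.6557, +0.7550)
  (0,1): δ = 109.46°  ·
  (0,2): δ = 45.26°  ✓
  (0,3): δ = 21.68°  ✓
  (0,4): δ = 6.61°  ✓
  (0,5): δ = 10.86°  ✓
  (0,6): δ = 51.96°  ·
  (0,7): δ = 133.36°  ·
  (1,2): δ = 115.79°  ·
  (1,3): δ = 92.21°  ·
  (1,4): δ = 77.15°  ·
  (1,5): δ = 59.68°  ·
  (1,6): δ = 18.58°  ✓
  (1,7): δ = 62.82°  ·
  (2,3): δ = 156.42°  ·
  (2,4): δ = 141.35°  ·
  (2,5): δ = 123.89°  ·
  (2,6): δ = 82.78°  ·
  (2,7): δ = 1.39°  ✓
  (3,4): δ = 164.93°  ·
  (3,5): δ = 147.47°  ·
  (3,6): δ = 106.36°  ·
  (3,7): δ = 24.97°  ✓
  (4,5): δ = 162.54°  ·
  (4,6): δ = 121.43°  ·
  (4,7): δ = 40.03°  ✓
  (5,6): δ = 138.90°  ·
  (5,7): δ = 57.50°  ·
  (6,7): δ = 98.60°  ·
antipodal pairs: 8

count = 8; pairs: (0,2), (0,3), (0,4), (0,5), (1,6), (2,7), (3,7), (4,7)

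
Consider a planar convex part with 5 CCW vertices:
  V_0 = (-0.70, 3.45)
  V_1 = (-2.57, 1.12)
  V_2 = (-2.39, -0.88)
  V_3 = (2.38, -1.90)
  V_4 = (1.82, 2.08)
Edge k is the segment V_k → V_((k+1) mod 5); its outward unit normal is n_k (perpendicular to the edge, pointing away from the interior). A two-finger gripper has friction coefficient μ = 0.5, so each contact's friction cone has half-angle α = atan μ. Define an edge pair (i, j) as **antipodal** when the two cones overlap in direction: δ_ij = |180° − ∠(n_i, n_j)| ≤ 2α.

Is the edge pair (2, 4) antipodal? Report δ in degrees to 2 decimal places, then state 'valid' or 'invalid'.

α = atan 0.5 = 26.57°;  2α = 53.13°
edge 2: e_2 = (+4.77, -1.02);  n_2 = (-0.2091, -0.9779)
edge 4: e_4 = (-2.52, +1.37);  n_4 = (+0.4776, +0.8786)
∠(n_2, n_4) = 163.54°
δ = |180° − 163.54°| = 16.46°
16.46° ≤ 2α = 53.13°  →  valid

δ = 16.46°, valid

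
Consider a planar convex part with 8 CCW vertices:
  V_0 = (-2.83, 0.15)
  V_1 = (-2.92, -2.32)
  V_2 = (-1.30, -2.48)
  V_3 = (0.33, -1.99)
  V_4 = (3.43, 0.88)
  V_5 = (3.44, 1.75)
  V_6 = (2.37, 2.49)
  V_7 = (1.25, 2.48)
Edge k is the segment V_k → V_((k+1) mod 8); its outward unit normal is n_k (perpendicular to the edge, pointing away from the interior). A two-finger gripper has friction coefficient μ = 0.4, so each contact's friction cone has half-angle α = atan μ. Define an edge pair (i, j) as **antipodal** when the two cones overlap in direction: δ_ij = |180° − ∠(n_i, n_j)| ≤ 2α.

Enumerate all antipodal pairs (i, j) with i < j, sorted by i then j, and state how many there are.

α = atan 0.4 = 21.80°;  2α = 43.60°
n_0 = (-0.9993, +0.0364)
n_1 = (-0.0983, -0.9952)
n_2 = (+0.2879, -0.9577)
n_3 = (+0.6794, -0.7338)
n_4 = (+0.9999, -0.0115)
n_5 = (+0.5688, +0.8225)
n_6 = (-0.0089, +1.0000)
n_7 = (-0.4959, +0.8684)
  (0,1): δ = 93.55°  ·
  (0,2): δ = 71.18°  ·
  (0,3): δ = 45.12°  ·
  (0,4): δ = 1.43°  ✓
  (0,5): δ = 57.42°  ·
  (0,6): δ = 92.60°  ·
  (0,7): δ = 121.82°  ·
  (1,2): δ = 157.63°  ·
  (1,3): δ = 131.57°  ·
  (1,4): δ = 85.02°  ·
  (1,5): δ = 29.03°  ✓
  (1,6): δ = 6.15°  ✓
  (1,7): δ = 35.37°  ✓
  (2,3): δ = 153.94°  ·
  (2,4): δ = 107.39°  ·
  (2,5): δ = 51.40°  ·
  (2,6): δ = 16.22°  ✓
  (2,7): δ = 13.00°  ✓
  (3,4): δ = 133.45°  ·
  (3,5): δ = 77.46°  ·
  (3,6): δ = 42.28°  ✓
  (3,7): δ = 13.06°  ✓
  (4,5): δ = 124.01°  ·
  (4,6): δ = 88.83°  ·
  (4,7): δ = 59.61°  ·
  (5,6): δ = 144.82°  ·
  (5,7): δ = 115.60°  ·
  (6,7): δ = 150.78°  ·
antipodal pairs: 8

count = 8; pairs: (0,4), (1,5), (1,6), (1,7), (2,6), (2,7), (3,6), (3,7)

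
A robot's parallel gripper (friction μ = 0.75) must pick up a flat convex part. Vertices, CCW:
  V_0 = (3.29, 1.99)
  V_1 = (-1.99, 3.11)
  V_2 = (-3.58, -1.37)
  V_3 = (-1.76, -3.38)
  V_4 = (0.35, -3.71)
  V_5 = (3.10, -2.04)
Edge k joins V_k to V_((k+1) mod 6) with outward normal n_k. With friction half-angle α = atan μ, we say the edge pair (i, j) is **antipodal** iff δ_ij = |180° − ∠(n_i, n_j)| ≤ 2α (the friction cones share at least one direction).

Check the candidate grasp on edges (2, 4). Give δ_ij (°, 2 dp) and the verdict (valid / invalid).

δ = 100.89°, invalid

α = atan 0.75 = 36.87°;  2α = 73.74°
edge 2: e_2 = (+1.82, -2.01);  n_2 = (-0.7413, -0.6712)
edge 4: e_4 = (+2.75, +1.67);  n_4 = (+0.5191, -0.8547)
∠(n_2, n_4) = 79.11°
δ = |180° − 79.11°| = 100.89°
100.89° > 2α = 73.74°  →  invalid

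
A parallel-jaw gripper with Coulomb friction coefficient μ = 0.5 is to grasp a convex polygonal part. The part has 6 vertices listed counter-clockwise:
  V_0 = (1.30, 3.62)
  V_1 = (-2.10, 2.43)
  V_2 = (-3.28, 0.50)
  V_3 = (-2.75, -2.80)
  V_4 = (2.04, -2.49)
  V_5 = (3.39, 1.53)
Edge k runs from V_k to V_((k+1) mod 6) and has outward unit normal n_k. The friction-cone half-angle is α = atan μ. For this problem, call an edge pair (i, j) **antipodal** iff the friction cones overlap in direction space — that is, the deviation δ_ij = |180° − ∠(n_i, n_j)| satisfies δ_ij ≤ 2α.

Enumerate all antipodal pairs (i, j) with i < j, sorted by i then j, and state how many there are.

α = atan 0.5 = 26.57°;  2α = 53.13°
n_0 = (-0.3304, +0.9439)
n_1 = (-0.8532, +0.5216)
n_2 = (-0.9873, -0.1586)
n_3 = (+0.0646, -0.9979)
n_4 = (+0.9480, -0.3183)
n_5 = (+0.7071, +0.7071)
  (0,1): δ = 140.73°  ·
  (0,2): δ = 100.17°  ·
  (0,3): δ = 15.59°  ✓
  (0,4): δ = 52.15°  ✓
  (0,5): δ = 115.71°  ·
  (1,2): δ = 139.43°  ·
  (1,3): δ = 54.86°  ·
  (1,4): δ = 12.88°  ✓
  (1,5): δ = 76.44°  ·
  (2,3): δ = 95.42°  ·
  (2,4): δ = 27.69°  ✓
  (2,5): δ = 35.88°  ✓
  (3,4): δ = 112.27°  ·
  (3,5): δ = 48.70°  ✓
  (4,5): δ = 116.44°  ·
antipodal pairs: 6

count = 6; pairs: (0,3), (0,4), (1,4), (2,4), (2,5), (3,5)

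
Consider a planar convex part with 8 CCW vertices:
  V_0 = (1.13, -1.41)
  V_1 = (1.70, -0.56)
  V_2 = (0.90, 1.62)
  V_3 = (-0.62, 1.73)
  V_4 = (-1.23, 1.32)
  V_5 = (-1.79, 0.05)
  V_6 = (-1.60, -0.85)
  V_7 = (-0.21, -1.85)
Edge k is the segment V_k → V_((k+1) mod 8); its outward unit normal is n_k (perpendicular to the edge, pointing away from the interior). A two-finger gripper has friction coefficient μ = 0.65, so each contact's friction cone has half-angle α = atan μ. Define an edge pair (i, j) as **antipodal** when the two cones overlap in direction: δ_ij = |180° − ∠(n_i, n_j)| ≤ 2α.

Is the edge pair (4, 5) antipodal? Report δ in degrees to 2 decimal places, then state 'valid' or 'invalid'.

α = atan 0.65 = 33.02°;  2α = 66.05°
edge 4: e_4 = (-0.56, -1.27);  n_4 = (-0.9150, +0.4035)
edge 5: e_5 = (+0.19, -0.90);  n_5 = (-0.9784, -0.2066)
∠(n_4, n_5) = 35.72°
δ = |180° − 35.72°| = 144.28°
144.28° > 2α = 66.05°  →  invalid

δ = 144.28°, invalid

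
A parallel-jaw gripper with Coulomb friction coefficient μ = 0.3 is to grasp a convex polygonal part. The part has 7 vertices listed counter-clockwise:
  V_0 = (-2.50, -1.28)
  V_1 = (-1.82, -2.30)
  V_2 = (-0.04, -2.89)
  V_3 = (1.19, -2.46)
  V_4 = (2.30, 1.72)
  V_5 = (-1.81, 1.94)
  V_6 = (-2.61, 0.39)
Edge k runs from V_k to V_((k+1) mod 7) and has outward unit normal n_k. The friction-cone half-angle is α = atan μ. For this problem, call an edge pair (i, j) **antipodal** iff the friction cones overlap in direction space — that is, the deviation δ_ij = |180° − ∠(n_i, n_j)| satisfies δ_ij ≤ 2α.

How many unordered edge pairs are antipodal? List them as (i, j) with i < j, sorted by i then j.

α = atan 0.3 = 16.70°;  2α = 33.40°
n_0 = (-0.8321, -0.5547)
n_1 = (-0.3146, -0.9492)
n_2 = (+0.3300, -0.9440)
n_3 = (+0.9665, -0.2567)
n_4 = (+0.0535, +0.9986)
n_5 = (-0.8886, +0.4586)
n_6 = (-0.9978, -0.0657)
  (0,1): δ = 142.03°  ·
  (0,2): δ = 104.42°  ·
  (0,3): δ = 48.56°  ·
  (0,4): δ = 53.25°  ·
  (0,5): δ = 119.01°  ·
  (0,6): δ = 150.08°  ·
  (1,2): δ = 142.39°  ·
  (1,3): δ = 86.53°  ·
  (1,4): δ = 15.27°  ✓
  (1,5): δ = 81.04°  ·
  (1,6): δ = 112.11°  ·
  (2,3): δ = 124.14°  ·
  (2,4): δ = 22.33°  ✓
  (2,5): δ = 43.43°  ·
  (2,6): δ = 74.50°  ·
  (3,4): δ = 78.19°  ·
  (3,5): δ = 12.43°  ✓
  (3,6): δ = 18.64°  ✓
  (4,5): δ = 114.24°  ·
  (4,6): δ = 83.17°  ·
  (5,6): δ = 148.93°  ·
antipodal pairs: 4

count = 4; pairs: (1,4), (2,4), (3,5), (3,6)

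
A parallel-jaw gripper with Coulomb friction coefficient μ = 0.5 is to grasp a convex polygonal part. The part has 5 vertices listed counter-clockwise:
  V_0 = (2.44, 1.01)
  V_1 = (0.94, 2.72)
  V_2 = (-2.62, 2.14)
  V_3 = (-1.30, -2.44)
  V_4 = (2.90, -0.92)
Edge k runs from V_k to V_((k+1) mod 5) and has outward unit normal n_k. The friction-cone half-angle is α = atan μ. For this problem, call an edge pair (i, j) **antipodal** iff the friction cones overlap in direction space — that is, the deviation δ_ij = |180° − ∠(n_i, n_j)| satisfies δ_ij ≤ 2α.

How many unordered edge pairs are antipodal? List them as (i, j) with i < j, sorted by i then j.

α = atan 0.5 = 26.57°;  2α = 53.13°
n_0 = (+0.7518, +0.6594)
n_1 = (-0.1608, +0.9870)
n_2 = (-0.9609, -0.2769)
n_3 = (+0.3403, -0.9403)
n_4 = (+0.9728, +0.2318)
  (0,1): δ = 122.00°  ·
  (0,2): δ = 25.18°  ✓
  (0,3): δ = 68.64°  ·
  (0,4): δ = 152.15°  ·
  (1,2): δ = 83.18°  ·
  (1,3): δ = 10.64°  ✓
  (1,4): δ = 94.15°  ·
  (2,3): δ = 86.18°  ·
  (2,4): δ = 2.67°  ✓
  (3,4): δ = 96.49°  ·
antipodal pairs: 3

count = 3; pairs: (0,2), (1,3), (2,4)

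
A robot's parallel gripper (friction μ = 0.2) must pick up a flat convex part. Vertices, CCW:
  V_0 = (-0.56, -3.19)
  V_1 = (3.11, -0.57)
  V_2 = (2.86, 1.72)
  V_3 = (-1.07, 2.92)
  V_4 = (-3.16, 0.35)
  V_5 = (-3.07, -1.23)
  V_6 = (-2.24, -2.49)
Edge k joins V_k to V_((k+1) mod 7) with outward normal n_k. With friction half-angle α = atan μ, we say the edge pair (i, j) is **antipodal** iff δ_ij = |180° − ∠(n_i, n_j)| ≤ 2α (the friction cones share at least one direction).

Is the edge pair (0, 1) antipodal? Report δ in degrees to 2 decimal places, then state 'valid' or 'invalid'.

δ = 119.29°, invalid

α = atan 0.2 = 11.31°;  2α = 22.62°
edge 0: e_0 = (+3.67, +2.62);  n_0 = (+0.5810, -0.8139)
edge 1: e_1 = (-0.25, +2.29);  n_1 = (+0.9941, +0.1085)
∠(n_0, n_1) = 60.71°
δ = |180° − 60.71°| = 119.29°
119.29° > 2α = 22.62°  →  invalid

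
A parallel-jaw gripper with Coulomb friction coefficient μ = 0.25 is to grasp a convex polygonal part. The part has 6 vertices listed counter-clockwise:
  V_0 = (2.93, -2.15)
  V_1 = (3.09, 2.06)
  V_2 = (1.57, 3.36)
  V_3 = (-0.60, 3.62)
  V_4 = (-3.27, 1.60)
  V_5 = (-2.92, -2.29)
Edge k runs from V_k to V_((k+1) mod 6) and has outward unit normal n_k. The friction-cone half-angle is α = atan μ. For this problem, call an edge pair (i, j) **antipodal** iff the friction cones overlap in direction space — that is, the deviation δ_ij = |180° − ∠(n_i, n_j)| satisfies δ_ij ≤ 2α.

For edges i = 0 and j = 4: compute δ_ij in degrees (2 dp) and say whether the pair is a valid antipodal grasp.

α = atan 0.25 = 14.04°;  2α = 28.07°
edge 0: e_0 = (+0.16, +4.21);  n_0 = (+0.9993, -0.0380)
edge 4: e_4 = (+0.35, -3.89);  n_4 = (-0.9960, -0.0896)
∠(n_0, n_4) = 172.68°
δ = |180° − 172.68°| = 7.32°
7.32° ≤ 2α = 28.07°  →  valid

δ = 7.32°, valid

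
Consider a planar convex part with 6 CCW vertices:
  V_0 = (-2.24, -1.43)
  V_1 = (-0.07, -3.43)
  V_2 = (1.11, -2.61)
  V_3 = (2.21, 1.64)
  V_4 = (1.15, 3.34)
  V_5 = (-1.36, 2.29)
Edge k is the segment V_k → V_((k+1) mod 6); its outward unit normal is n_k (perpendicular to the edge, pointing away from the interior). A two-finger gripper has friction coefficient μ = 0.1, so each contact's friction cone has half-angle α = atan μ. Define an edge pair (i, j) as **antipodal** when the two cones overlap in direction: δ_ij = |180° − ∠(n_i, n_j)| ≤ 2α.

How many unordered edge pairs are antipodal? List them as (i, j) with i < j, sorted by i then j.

count = 1; pairs: (2,5)

α = atan 0.1 = 5.71°;  2α = 11.42°
n_0 = (-0.6777, -0.7353)
n_1 = (+0.5707, -0.8212)
n_2 = (+0.9681, -0.2506)
n_3 = (+0.8486, +0.5291)
n_4 = (-0.3859, +0.9225)
n_5 = (-0.9731, +0.2302)
  (0,1): δ = 102.54°  ·
  (0,2): δ = 61.85°  ·
  (0,3): δ = 15.39°  ·
  (0,4): δ = 65.37°  ·
  (0,5): δ = 119.36°  ·
  (1,2): δ = 139.31°  ·
  (1,3): δ = 92.85°  ·
  (1,4): δ = 12.10°  ·
  (1,5): δ = 41.89°  ·
  (2,3): δ = 133.54°  ·
  (2,4): δ = 52.79°  ·
  (2,5): δ = 1.20°  ✓
  (3,4): δ = 99.24°  ·
  (3,5): δ = 45.25°  ·
  (4,5): δ = 126.01°  ·
antipodal pairs: 1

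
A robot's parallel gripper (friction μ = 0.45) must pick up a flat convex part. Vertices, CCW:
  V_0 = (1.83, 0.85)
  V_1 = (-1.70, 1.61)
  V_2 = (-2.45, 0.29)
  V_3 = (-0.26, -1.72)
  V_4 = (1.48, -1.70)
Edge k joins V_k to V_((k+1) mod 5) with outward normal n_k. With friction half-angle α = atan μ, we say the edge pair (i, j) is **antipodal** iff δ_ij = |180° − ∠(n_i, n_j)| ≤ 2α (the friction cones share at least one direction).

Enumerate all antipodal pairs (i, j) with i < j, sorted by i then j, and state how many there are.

α = atan 0.45 = 24.23°;  2α = 48.46°
n_0 = (+0.2105, +0.9776)
n_1 = (-0.8695, +0.4940)
n_2 = (-0.6762, -0.7367)
n_3 = (+0.0115, -0.9999)
n_4 = (+0.9907, -0.1360)
  (0,1): δ = 107.45°  ·
  (0,2): δ = 30.40°  ✓
  (0,3): δ = 12.81°  ✓
  (0,4): δ = 94.33°  ·
  (1,2): δ = 102.94°  ·
  (1,3): δ = 59.74°  ·
  (1,4): δ = 21.79°  ✓
  (2,3): δ = 136.80°  ·
  (2,4): δ = 55.27°  ·
  (3,4): δ = 98.47°  ·
antipodal pairs: 3

count = 3; pairs: (0,2), (0,3), (1,4)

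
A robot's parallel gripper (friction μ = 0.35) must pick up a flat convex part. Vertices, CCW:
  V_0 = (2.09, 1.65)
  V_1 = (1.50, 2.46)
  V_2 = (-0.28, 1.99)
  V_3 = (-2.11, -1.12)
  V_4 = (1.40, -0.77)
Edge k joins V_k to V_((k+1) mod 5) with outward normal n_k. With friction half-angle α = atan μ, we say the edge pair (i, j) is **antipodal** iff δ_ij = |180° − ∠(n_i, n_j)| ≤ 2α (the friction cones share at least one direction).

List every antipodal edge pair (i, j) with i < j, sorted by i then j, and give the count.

α = atan 0.35 = 19.29°;  2α = 38.58°
n_0 = (+0.8083, +0.5888)
n_1 = (-0.2553, +0.9669)
n_2 = (-0.8619, +0.5071)
n_3 = (+0.0992, -0.9951)
n_4 = (+0.9617, -0.2742)
  (0,1): δ = 111.28°  ·
  (0,2): δ = 66.54°  ·
  (0,3): δ = 59.63°  ·
  (0,4): δ = 128.02°  ·
  (1,2): δ = 135.26°  ·
  (1,3): δ = 9.10°  ✓
  (1,4): δ = 59.29°  ·
  (2,3): δ = 53.83°  ·
  (2,4): δ = 14.56°  ✓
  (3,4): δ = 111.61°  ·
antipodal pairs: 2

count = 2; pairs: (1,3), (2,4)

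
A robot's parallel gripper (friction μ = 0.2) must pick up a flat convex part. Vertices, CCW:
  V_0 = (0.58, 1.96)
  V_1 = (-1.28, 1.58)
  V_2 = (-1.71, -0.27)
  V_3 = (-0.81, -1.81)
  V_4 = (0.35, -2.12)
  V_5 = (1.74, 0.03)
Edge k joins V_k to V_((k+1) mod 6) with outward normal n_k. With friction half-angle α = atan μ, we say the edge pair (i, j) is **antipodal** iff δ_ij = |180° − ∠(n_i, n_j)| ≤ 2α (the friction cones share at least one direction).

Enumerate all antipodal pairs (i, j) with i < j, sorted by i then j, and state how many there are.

α = atan 0.2 = 11.31°;  2α = 22.62°
n_0 = (-0.2002, +0.9798)
n_1 = (-0.9740, +0.2264)
n_2 = (-0.8634, -0.5046)
n_3 = (-0.2582, -0.9661)
n_4 = (+0.8398, -0.5429)
n_5 = (+0.8571, +0.5151)
  (0,1): δ = 114.63°  ·
  (0,2): δ = 71.24°  ·
  (0,3): δ = 26.51°  ·
  (0,4): δ = 45.57°  ·
  (0,5): δ = 109.46°  ·
  (1,2): δ = 136.61°  ·
  (1,3): δ = 91.88°  ·
  (1,4): δ = 19.80°  ✓
  (1,5): δ = 44.09°  ·
  (2,3): δ = 135.26°  ·
  (2,4): δ = 63.19°  ·
  (2,5): δ = 0.70°  ✓
  (3,4): δ = 107.92°  ·
  (3,5): δ = 44.03°  ·
  (4,5): δ = 116.11°  ·
antipodal pairs: 2

count = 2; pairs: (1,4), (2,5)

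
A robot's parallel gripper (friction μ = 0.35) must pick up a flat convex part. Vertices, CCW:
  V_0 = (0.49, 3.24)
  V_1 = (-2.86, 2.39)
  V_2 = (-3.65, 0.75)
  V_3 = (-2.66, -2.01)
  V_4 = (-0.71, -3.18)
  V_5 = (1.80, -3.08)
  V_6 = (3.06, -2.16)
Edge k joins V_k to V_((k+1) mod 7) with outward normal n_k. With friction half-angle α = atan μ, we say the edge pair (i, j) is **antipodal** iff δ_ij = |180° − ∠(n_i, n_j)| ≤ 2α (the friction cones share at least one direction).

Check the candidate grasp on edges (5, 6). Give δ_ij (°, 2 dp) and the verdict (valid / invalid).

δ = 100.68°, invalid

α = atan 0.35 = 19.29°;  2α = 38.58°
edge 5: e_5 = (+1.26, +0.92);  n_5 = (+0.5897, -0.8076)
edge 6: e_6 = (-2.57, +5.40);  n_6 = (+0.9030, +0.4297)
∠(n_5, n_6) = 79.32°
δ = |180° − 79.32°| = 100.68°
100.68° > 2α = 38.58°  →  invalid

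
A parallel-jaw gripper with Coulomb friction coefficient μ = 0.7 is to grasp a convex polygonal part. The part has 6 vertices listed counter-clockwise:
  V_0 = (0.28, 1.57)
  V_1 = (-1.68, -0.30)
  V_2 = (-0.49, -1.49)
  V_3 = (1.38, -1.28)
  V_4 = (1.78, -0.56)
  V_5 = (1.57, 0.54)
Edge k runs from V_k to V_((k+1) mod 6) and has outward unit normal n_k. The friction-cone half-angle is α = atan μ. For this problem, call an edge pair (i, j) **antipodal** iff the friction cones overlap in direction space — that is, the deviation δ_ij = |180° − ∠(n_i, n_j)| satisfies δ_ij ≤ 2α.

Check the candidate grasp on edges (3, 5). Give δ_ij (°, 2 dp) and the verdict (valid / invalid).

δ = 99.55°, invalid

α = atan 0.7 = 34.99°;  2α = 69.98°
edge 3: e_3 = (+0.40, +0.72);  n_3 = (+0.8742, -0.4856)
edge 5: e_5 = (-1.29, +1.03);  n_5 = (+0.6240, +0.7815)
∠(n_3, n_5) = 80.45°
δ = |180° − 80.45°| = 99.55°
99.55° > 2α = 69.98°  →  invalid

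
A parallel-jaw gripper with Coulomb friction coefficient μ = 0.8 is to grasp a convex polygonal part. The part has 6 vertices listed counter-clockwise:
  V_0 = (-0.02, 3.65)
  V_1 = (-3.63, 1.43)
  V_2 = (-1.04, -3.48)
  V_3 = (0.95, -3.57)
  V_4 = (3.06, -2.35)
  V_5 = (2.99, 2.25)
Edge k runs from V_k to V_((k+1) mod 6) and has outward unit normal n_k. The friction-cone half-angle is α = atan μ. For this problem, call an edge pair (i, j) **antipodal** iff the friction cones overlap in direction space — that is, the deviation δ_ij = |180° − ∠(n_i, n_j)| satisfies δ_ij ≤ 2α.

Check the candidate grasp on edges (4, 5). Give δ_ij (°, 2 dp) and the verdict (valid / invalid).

α = atan 0.8 = 38.66°;  2α = 77.32°
edge 4: e_4 = (-0.07, +4.60);  n_4 = (+0.9999, +0.0152)
edge 5: e_5 = (-3.01, +1.40);  n_5 = (+0.4217, +0.9067)
∠(n_4, n_5) = 64.18°
δ = |180° − 64.18°| = 115.82°
115.82° > 2α = 77.32°  →  invalid

δ = 115.82°, invalid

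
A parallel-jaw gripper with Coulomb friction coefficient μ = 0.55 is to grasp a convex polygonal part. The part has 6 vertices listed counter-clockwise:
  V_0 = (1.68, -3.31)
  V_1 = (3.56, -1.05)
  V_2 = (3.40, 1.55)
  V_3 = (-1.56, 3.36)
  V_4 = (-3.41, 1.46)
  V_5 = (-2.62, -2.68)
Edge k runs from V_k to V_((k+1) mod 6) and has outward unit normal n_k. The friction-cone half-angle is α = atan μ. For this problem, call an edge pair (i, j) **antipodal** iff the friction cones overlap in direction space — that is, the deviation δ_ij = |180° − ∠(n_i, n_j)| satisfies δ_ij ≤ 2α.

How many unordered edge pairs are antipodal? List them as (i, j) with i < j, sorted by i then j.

α = atan 0.55 = 28.81°;  2α = 57.62°
n_0 = (+0.7688, -0.6395)
n_1 = (+0.9981, +0.0614)
n_2 = (+0.3428, +0.9394)
n_3 = (-0.7165, +0.6976)
n_4 = (-0.9823, -0.1874)
n_5 = (-0.1450, -0.9894)
  (0,1): δ = 136.72°  ·
  (0,2): δ = 70.29°  ·
  (0,3): δ = 4.48°  ✓
  (0,4): δ = 50.56°  ✓
  (0,5): δ = 121.42°  ·
  (1,2): δ = 113.57°  ·
  (1,3): δ = 47.76°  ✓
  (1,4): δ = 7.28°  ✓
  (1,5): δ = 78.14°  ·
  (2,3): δ = 114.19°  ·
  (2,4): δ = 59.15°  ·
  (2,5): δ = 11.71°  ✓
  (3,4): δ = 124.96°  ·
  (3,5): δ = 54.10°  ✓
  (4,5): δ = 109.14°  ·
antipodal pairs: 6

count = 6; pairs: (0,3), (0,4), (1,3), (1,4), (2,5), (3,5)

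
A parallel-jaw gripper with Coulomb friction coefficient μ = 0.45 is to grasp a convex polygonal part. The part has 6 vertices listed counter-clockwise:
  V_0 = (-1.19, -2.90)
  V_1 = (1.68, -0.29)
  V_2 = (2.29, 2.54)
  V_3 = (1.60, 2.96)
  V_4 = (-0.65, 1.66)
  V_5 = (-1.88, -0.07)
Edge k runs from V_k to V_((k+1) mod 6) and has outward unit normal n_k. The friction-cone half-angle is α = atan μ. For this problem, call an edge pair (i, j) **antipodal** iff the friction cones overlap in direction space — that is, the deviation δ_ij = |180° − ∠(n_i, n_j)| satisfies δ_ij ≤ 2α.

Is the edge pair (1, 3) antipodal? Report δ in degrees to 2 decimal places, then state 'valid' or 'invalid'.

δ = 47.82°, valid

α = atan 0.45 = 24.23°;  2α = 48.46°
edge 1: e_1 = (+0.61, +2.83);  n_1 = (+0.9775, -0.2107)
edge 3: e_3 = (-2.25, -1.30);  n_3 = (-0.5003, +0.8659)
∠(n_1, n_3) = 132.18°
δ = |180° − 132.18°| = 47.82°
47.82° ≤ 2α = 48.46°  →  valid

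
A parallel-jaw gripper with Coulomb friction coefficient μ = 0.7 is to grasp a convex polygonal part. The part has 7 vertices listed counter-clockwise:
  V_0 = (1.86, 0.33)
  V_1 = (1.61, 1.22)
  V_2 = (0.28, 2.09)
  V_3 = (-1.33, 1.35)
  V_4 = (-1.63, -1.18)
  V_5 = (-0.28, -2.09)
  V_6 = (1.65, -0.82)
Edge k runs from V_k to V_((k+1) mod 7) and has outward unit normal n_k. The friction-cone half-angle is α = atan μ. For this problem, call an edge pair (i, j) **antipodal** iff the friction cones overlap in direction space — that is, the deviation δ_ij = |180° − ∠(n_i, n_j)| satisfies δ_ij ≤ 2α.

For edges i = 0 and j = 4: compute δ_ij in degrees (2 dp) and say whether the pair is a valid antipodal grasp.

δ = 40.33°, valid

α = atan 0.7 = 34.99°;  2α = 69.98°
edge 0: e_0 = (-0.25, +0.89);  n_0 = (+0.9627, +0.2704)
edge 4: e_4 = (+1.35, -0.91);  n_4 = (-0.5589, -0.8292)
∠(n_0, n_4) = 139.67°
δ = |180° − 139.67°| = 40.33°
40.33° ≤ 2α = 69.98°  →  valid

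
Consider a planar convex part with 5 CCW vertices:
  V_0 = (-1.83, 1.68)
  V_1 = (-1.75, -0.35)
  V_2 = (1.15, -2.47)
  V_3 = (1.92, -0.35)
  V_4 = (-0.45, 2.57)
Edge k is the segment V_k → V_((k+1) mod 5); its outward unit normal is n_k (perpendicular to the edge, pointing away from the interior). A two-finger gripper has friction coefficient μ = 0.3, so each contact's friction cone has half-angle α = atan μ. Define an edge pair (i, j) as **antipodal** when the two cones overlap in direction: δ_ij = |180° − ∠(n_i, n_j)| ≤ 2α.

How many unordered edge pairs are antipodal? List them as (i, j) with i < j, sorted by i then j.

α = atan 0.3 = 16.70°;  2α = 33.40°
n_0 = (-0.9992, -0.0394)
n_1 = (-0.5902, -0.8073)
n_2 = (+0.9399, -0.3414)
n_3 = (+0.7764, +0.6302)
n_4 = (-0.5420, +0.8404)
  (0,1): δ = 128.42°  ·
  (0,2): δ = 22.22°  ✓
  (0,3): δ = 36.81°  ·
  (0,4): δ = 120.56°  ·
  (1,2): δ = 73.79°  ·
  (1,3): δ = 14.77°  ✓
  (1,4): δ = 68.99°  ·
  (2,3): δ = 120.97°  ·
  (2,4): δ = 37.22°  ·
  (3,4): δ = 96.25°  ·
antipodal pairs: 2

count = 2; pairs: (0,2), (1,3)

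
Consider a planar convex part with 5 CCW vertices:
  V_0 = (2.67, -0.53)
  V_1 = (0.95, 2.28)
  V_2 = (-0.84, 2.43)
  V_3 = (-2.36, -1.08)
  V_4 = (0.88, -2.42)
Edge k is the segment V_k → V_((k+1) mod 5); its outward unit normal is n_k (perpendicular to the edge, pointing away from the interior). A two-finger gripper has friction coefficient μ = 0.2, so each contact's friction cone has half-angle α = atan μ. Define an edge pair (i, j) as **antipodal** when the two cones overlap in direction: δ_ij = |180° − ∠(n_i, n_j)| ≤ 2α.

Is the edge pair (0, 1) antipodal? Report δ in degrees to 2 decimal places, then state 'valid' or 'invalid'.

δ = 126.26°, invalid

α = atan 0.2 = 11.31°;  2α = 22.62°
edge 0: e_0 = (-1.72, +2.81);  n_0 = (+0.8529, +0.5221)
edge 1: e_1 = (-1.79, +0.15);  n_1 = (+0.0835, +0.9965)
∠(n_0, n_1) = 53.74°
δ = |180° − 53.74°| = 126.26°
126.26° > 2α = 22.62°  →  invalid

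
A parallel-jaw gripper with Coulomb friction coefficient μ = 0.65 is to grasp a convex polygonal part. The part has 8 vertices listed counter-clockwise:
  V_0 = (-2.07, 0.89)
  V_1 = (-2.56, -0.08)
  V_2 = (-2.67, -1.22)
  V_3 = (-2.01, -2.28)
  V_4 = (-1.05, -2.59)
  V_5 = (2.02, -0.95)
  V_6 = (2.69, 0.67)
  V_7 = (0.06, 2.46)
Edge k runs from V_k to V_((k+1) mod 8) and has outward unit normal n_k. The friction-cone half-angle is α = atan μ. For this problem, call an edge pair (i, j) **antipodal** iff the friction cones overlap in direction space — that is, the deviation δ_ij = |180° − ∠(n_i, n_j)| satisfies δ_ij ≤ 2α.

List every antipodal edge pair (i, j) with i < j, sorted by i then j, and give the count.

α = atan 0.65 = 33.02°;  2α = 66.05°
n_0 = (-0.8926, +0.4509)
n_1 = (-0.9954, +0.0960)
n_2 = (-0.8489, -0.5286)
n_3 = (-0.3073, -0.9516)
n_4 = (+0.4712, -0.8820)
n_5 = (+0.9241, -0.3822)
n_6 = (+0.5627, +0.8267)
n_7 = (-0.5933, +0.8050)
  (0,1): δ = 158.71°  ·
  (0,2): δ = 121.29°  ·
  (0,3): δ = 81.10°  ·
  (0,4): δ = 35.09°  ✓
  (0,5): δ = 4.33°  ✓
  (0,6): δ = 82.56°  ·
  (0,7): δ = 153.19°  ·
  (1,2): δ = 142.58°  ·
  (1,3): δ = 102.38°  ·
  (1,4): δ = 56.38°  ✓
  (1,5): δ = 16.96°  ✓
  (1,6): δ = 61.27°  ✓
  (1,7): δ = 131.91°  ·
  (2,3): δ = 139.80°  ·
  (2,4): δ = 93.80°  ·
  (2,5): δ = 54.38°  ✓
  (2,6): δ = 23.85°  ✓
  (2,7): δ = 94.49°  ·
  (3,4): δ = 133.99°  ·
  (3,5): δ = 94.57°  ·
  (3,6): δ = 16.34°  ✓
  (3,7): δ = 54.29°  ✓
  (4,5): δ = 140.58°  ·
  (4,6): δ = 62.35°  ✓
  (4,7): δ = 8.28°  ✓
  (5,6): δ = 101.77°  ·
  (5,7): δ = 31.14°  ✓
  (6,7): δ = 109.37°  ·
antipodal pairs: 12

count = 12; pairs: (0,4), (0,5), (1,4), (1,5), (1,6), (2,5), (2,6), (3,6), (3,7), (4,6), (4,7), (5,7)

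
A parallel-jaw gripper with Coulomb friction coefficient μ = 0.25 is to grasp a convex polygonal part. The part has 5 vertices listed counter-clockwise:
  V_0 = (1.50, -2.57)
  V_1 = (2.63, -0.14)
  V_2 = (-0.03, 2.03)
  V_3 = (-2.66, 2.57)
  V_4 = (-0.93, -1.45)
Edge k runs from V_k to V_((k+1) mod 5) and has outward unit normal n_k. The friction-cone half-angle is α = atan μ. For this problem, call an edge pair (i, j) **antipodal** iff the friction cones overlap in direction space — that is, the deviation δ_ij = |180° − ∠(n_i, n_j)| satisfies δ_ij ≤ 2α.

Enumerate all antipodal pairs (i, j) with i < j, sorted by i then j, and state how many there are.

count = 3; pairs: (1,3), (1,4), (2,4)

α = atan 0.25 = 14.04°;  2α = 28.07°
n_0 = (+0.9068, -0.4217)
n_1 = (+0.6321, +0.7749)
n_2 = (+0.2011, +0.9796)
n_3 = (-0.9186, -0.3953)
n_4 = (-0.4186, -0.9082)
  (0,1): δ = 104.27°  ·
  (0,2): δ = 76.66°  ·
  (0,3): δ = 48.22°  ·
  (0,4): δ = 90.19°  ·
  (1,2): δ = 152.40°  ·
  (1,3): δ = 27.51°  ✓
  (1,4): δ = 14.46°  ✓
  (2,3): δ = 55.11°  ·
  (2,4): δ = 13.14°  ✓
  (3,4): δ = 138.03°  ·
antipodal pairs: 3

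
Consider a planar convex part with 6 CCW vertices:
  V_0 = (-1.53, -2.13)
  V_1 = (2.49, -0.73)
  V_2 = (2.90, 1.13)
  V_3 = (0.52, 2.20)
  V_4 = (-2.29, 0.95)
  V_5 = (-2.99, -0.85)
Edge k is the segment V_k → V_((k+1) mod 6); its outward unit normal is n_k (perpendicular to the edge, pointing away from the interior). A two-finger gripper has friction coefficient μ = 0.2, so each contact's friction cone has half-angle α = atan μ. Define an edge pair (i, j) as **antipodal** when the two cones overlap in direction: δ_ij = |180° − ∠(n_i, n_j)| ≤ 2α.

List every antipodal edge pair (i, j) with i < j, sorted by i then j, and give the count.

α = atan 0.2 = 11.31°;  2α = 22.62°
n_0 = (+0.3289, -0.9444)
n_1 = (+0.9766, -0.2153)
n_2 = (+0.4100, +0.9121)
n_3 = (-0.4064, +0.9137)
n_4 = (-0.9320, +0.3624)
n_5 = (-0.6592, -0.7519)
  (0,1): δ = 121.63°  ·
  (0,2): δ = 43.41°  ·
  (0,3): δ = 4.78°  ✓
  (0,4): δ = 49.55°  ·
  (0,5): δ = 119.56°  ·
  (1,2): δ = 101.78°  ·
  (1,3): δ = 53.59°  ·
  (1,4): δ = 8.82°  ✓
  (1,5): δ = 61.19°  ·
  (2,3): δ = 131.81°  ·
  (2,4): δ = 87.04°  ·
  (2,5): δ = 17.03°  ✓
  (3,4): δ = 135.23°  ·
  (3,5): δ = 65.22°  ·
  (4,5): δ = 109.99°  ·
antipodal pairs: 3

count = 3; pairs: (0,3), (1,4), (2,5)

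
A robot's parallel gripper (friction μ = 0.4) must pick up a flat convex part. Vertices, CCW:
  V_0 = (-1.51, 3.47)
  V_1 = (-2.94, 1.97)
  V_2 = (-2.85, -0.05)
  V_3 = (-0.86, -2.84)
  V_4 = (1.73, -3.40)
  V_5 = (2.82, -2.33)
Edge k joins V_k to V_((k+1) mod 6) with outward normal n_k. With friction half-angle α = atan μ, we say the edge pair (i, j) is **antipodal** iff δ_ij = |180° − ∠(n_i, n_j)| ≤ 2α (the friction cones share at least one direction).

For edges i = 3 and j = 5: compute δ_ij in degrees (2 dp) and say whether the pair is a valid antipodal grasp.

α = atan 0.4 = 21.80°;  2α = 43.60°
edge 3: e_3 = (+2.59, -0.56);  n_3 = (-0.2113, -0.9774)
edge 5: e_5 = (-4.33, +5.80);  n_5 = (+0.8013, +0.5982)
∠(n_3, n_5) = 138.94°
δ = |180° − 138.94°| = 41.06°
41.06° ≤ 2α = 43.60°  →  valid

δ = 41.06°, valid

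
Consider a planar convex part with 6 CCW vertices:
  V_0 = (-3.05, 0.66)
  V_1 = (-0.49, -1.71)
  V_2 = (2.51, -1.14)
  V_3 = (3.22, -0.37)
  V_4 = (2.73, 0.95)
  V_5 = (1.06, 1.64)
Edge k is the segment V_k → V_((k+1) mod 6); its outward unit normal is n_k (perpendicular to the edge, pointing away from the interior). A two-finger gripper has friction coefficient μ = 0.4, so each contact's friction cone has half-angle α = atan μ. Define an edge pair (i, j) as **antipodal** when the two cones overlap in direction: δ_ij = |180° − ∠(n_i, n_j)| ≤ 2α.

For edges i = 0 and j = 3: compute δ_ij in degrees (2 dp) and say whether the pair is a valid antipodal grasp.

δ = 26.84°, valid

α = atan 0.4 = 21.80°;  2α = 43.60°
edge 0: e_0 = (+2.56, -2.37);  n_0 = (-0.6794, -0.7338)
edge 3: e_3 = (-0.49, +1.32);  n_3 = (+0.9375, +0.3480)
∠(n_0, n_3) = 153.16°
δ = |180° − 153.16°| = 26.84°
26.84° ≤ 2α = 43.60°  →  valid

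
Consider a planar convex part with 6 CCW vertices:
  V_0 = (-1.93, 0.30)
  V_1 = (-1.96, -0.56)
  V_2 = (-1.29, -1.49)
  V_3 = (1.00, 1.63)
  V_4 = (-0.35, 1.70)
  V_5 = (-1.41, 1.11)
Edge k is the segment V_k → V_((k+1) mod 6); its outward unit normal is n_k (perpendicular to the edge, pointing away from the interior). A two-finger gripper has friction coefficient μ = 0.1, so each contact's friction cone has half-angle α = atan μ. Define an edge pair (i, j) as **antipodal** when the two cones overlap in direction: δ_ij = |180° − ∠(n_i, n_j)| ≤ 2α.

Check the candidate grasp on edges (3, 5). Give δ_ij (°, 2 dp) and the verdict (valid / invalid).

α = atan 0.1 = 5.71°;  2α = 11.42°
edge 3: e_3 = (-1.35, +0.07);  n_3 = (+0.0518, +0.9987)
edge 5: e_5 = (-0.52, -0.81);  n_5 = (-0.8415, +0.5402)
∠(n_3, n_5) = 60.27°
δ = |180° − 60.27°| = 119.73°
119.73° > 2α = 11.42°  →  invalid

δ = 119.73°, invalid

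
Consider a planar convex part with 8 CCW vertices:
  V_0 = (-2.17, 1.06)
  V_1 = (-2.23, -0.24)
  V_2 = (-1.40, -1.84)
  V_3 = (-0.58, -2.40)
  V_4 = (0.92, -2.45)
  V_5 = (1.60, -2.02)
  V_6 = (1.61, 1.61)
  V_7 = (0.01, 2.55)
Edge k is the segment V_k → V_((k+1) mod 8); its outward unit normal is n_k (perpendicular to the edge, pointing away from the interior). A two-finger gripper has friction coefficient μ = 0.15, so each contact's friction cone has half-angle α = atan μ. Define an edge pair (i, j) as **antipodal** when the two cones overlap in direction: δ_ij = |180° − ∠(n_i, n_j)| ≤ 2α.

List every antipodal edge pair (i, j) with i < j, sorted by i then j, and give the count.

α = atan 0.15 = 8.53°;  2α = 17.06°
n_0 = (-0.9989, +0.0461)
n_1 = (-0.8877, -0.4605)
n_2 = (-0.5640, -0.8258)
n_3 = (-0.0333, -0.9994)
n_4 = (+0.5345, -0.8452)
n_5 = (+1.0000, -0.0028)
n_6 = (+0.5065, +0.8622)
n_7 = (-0.5643, +0.8256)
  (0,1): δ = 149.94°  ·
  (0,2): δ = 121.69°  ·
  (0,3): δ = 89.27°  ·
  (0,4): δ = 55.05°  ·
  (0,5): δ = 2.48°  ✓
  (0,6): δ = 62.21°  ·
  (0,7): δ = 126.99°  ·
  (1,2): δ = 151.75°  ·
  (1,3): δ = 119.33°  ·
  (1,4): δ = 85.11°  ·
  (1,5): δ = 27.58°  ·
  (1,6): δ = 32.15°  ·
  (1,7): δ = 96.93°  ·
  (2,3): δ = 147.58°  ·
  (2,4): δ = 113.36°  ·
  (2,5): δ = 55.83°  ·
  (2,6): δ = 3.90°  ✓
  (2,7): δ = 68.68°  ·
  (3,4): δ = 145.78°  ·
  (3,5): δ = 88.25°  ·
  (3,6): δ = 28.53°  ·
  (3,7): δ = 36.26°  ·
  (4,5): δ = 122.47°  ·
  (4,6): δ = 62.74°  ·
  (4,7): δ = 2.04°  ✓
  (5,6): δ = 120.28°  ·
  (5,7): δ = 55.49°  ·
  (6,7): δ = 115.21°  ·
antipodal pairs: 3

count = 3; pairs: (0,5), (2,6), (4,7)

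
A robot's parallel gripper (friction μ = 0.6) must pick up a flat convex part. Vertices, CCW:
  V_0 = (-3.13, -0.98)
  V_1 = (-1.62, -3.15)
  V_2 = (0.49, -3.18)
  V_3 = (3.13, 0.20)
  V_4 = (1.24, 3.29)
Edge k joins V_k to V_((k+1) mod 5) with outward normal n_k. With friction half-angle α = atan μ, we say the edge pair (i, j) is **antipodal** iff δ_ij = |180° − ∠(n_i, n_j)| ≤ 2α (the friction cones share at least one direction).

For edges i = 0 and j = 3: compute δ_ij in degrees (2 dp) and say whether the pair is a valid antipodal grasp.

δ = 3.38°, valid

α = atan 0.6 = 30.96°;  2α = 61.93°
edge 0: e_0 = (+1.51, -2.17);  n_0 = (-0.8208, -0.5712)
edge 3: e_3 = (-1.89, +3.09);  n_3 = (+0.8531, +0.5218)
∠(n_0, n_3) = 176.62°
δ = |180° − 176.62°| = 3.38°
3.38° ≤ 2α = 61.93°  →  valid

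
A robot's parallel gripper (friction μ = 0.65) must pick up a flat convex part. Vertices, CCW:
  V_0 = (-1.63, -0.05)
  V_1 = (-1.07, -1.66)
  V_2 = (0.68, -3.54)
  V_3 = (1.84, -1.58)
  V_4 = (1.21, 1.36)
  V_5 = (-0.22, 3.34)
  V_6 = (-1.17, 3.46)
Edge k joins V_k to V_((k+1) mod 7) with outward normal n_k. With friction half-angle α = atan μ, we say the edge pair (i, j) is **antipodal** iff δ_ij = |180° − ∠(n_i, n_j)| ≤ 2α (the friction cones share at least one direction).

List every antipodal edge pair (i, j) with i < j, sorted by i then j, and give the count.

α = atan 0.65 = 33.02°;  2α = 66.05°
n_0 = (-0.9445, -0.3285)
n_1 = (-0.7320, -0.6813)
n_2 = (+0.8606, -0.5093)
n_3 = (+0.9778, +0.2095)
n_4 = (+0.8107, +0.5855)
n_5 = (+0.1253, +0.9921)
n_6 = (-0.9915, +0.1299)
  (0,1): δ = 156.23°  ·
  (0,2): δ = 49.80°  ✓
  (0,3): δ = 7.08°  ✓
  (0,4): δ = 16.66°  ✓
  (0,5): δ = 63.62°  ✓
  (0,6): δ = 153.35°  ·
  (1,2): δ = 73.57°  ·
  (1,3): δ = 30.85°  ✓
  (1,4): δ = 7.11°  ✓
  (1,5): δ = 39.85°  ✓
  (1,6): δ = 129.58°  ·
  (2,3): δ = 137.29°  ·
  (2,4): δ = 113.54°  ·
  (2,5): δ = 66.58°  ·
  (2,6): δ = 23.15°  ✓
  (3,4): δ = 156.26°  ·
  (3,5): δ = 109.29°  ·
  (3,6): δ = 19.56°  ✓
  (4,5): δ = 133.04°  ·
  (4,6): δ = 43.30°  ✓
  (5,6): δ = 90.27°  ·
antipodal pairs: 10

count = 10; pairs: (0,2), (0,3), (0,4), (0,5), (1,3), (1,4), (1,5), (2,6), (3,6), (4,6)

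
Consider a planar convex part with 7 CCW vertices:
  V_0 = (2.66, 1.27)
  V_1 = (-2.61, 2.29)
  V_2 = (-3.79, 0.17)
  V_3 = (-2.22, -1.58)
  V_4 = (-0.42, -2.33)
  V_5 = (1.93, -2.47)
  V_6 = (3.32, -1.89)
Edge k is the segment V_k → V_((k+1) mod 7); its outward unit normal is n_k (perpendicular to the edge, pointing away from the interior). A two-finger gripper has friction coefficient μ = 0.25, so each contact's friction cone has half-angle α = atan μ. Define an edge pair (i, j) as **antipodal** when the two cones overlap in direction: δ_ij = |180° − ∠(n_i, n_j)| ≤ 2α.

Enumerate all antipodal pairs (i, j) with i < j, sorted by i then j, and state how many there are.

α = atan 0.25 = 14.04°;  2α = 28.07°
n_0 = (+0.1900, +0.9818)
n_1 = (-0.8738, +0.4863)
n_2 = (-0.7444, -0.6678)
n_3 = (-0.3846, -0.9231)
n_4 = (-0.0595, -0.9982)
n_5 = (+0.3851, -0.9229)
n_6 = (+0.9789, +0.2044)
  (0,1): δ = 108.15°  ·
  (0,2): δ = 37.15°  ·
  (0,3): δ = 11.67°  ✓
  (0,4): δ = 7.54°  ✓
  (0,5): δ = 33.60°  ·
  (0,6): δ = 112.75°  ·
  (1,2): δ = 109.00°  ·
  (1,3): δ = 83.52°  ·
  (1,4): δ = 64.31°  ·
  (1,5): δ = 38.25°  ·
  (1,6): δ = 40.90°  ·
  (2,3): δ = 154.52°  ·
  (2,4): δ = 135.31°  ·
  (2,5): δ = 109.25°  ·
  (2,6): δ = 30.10°  ·
  (3,4): δ = 160.79°  ·
  (3,5): δ = 134.73°  ·
  (3,6): δ = 55.58°  ·
  (4,5): δ = 153.94°  ·
  (4,6): δ = 74.79°  ·
  (5,6): δ = 100.85°  ·
antipodal pairs: 2

count = 2; pairs: (0,3), (0,4)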